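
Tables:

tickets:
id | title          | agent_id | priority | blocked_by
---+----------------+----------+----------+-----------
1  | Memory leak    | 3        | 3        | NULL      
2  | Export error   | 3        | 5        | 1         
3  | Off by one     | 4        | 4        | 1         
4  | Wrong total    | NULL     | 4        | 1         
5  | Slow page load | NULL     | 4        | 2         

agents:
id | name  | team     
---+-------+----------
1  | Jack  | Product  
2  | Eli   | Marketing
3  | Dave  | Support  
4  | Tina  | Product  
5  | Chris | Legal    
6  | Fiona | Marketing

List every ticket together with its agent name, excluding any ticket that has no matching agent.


INNER JOIN keeps only tickets rows whose agent_id matches an id in agents. Walk through each ticket:
  - ticket 1 (Memory leak): agent_id=3 -> matches Dave
  - ticket 2 (Export error): agent_id=3 -> matches Dave
  - ticket 3 (Off by one): agent_id=4 -> matches Tina
  - ticket 4 (Wrong total): agent_id=NULL, no match -> dropped
  - ticket 5 (Slow page load): agent_id=NULL, no match -> dropped
So 2 of 5 rows are dropped.

SQL:
SELECT a.title, b.name AS agent
FROM tickets a
INNER JOIN agents b ON a.agent_id = b.id

Result:
title        | agent
-------------+------
Memory leak  | Dave 
Export error | Dave 
Off by one   | Tina 


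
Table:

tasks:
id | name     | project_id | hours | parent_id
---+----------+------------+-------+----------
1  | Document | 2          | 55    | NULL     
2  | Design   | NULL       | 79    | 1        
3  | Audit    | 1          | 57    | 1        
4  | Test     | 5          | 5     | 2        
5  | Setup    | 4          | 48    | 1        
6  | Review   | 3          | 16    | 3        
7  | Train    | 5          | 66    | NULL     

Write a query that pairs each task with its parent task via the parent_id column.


This is a self-join: tasks is joined to a second copy of itself, matching each row's parent_id to another row's id. Use LEFT JOIN so rows with parent_id=NULL are kept.
  - task 1 (Document): parent_id=NULL -> NULL
  - task 2 (Design): parent_id=1 -> Document
  - task 3 (Audit): parent_id=1 -> Document
  - task 4 (Test): parent_id=2 -> Design
  - task 5 (Setup): parent_id=1 -> Document
  - task 6 (Review): parent_id=3 -> Audit
  - task 7 (Train): parent_id=NULL -> NULL

SQL:
SELECT a.name AS item, b.name AS parent
FROM tasks a
LEFT JOIN tasks b ON a.parent_id = b.id

Result:
item     | parent  
---------+---------
Document | NULL    
Design   | Document
Audit    | Document
Test     | Design  
Setup    | Document
Review   | Audit   
Train    | NULL    


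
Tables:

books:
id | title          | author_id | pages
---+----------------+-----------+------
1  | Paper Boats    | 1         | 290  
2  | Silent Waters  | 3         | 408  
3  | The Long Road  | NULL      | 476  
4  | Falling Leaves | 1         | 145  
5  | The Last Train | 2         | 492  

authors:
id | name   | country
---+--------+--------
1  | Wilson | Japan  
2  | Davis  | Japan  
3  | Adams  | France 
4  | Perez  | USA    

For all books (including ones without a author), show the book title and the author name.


LEFT JOIN keeps every row from books (the left table); where author_id has no match in authors, the author columns become NULL. Walk through each book:
  - book 1 (Paper Boats): author_id=1 -> matches Wilson
  - book 2 (Silent Waters): author_id=3 -> matches Adams
  - book 3 (The Long Road): author_id=NULL, no match -> kept with NULL
  - book 4 (Falling Leaves): author_id=1 -> matches Wilson
  - book 5 (The Last Train): author_id=2 -> matches Davis
All 5 rows appear; 1 has NULL author.

SQL:
SELECT a.title, b.name AS author
FROM books a
LEFT JOIN authors b ON a.author_id = b.id

Result:
title          | author
---------------+-------
Paper Boats    | Wilson
Silent Waters  | Adams 
The Long Road  | NULL  
Falling Leaves | Wilson
The Last Train | Davis 


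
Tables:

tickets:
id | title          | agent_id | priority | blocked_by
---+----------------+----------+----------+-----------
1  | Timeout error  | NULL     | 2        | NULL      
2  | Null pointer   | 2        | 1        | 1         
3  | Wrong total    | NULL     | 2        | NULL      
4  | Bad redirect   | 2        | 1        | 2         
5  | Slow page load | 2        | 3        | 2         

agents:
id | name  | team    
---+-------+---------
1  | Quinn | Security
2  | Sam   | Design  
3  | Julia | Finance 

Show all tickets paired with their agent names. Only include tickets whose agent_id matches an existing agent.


INNER JOIN keeps only tickets rows whose agent_id matches an id in agents. Walk through each ticket:
  - ticket 1 (Timeout error): agent_id=NULL, no match -> dropped
  - ticket 2 (Null pointer): agent_id=2 -> matches Sam
  - ticket 3 (Wrong total): agent_id=NULL, no match -> dropped
  - ticket 4 (Bad redirect): agent_id=2 -> matches Sam
  - ticket 5 (Slow page load): agent_id=2 -> matches Sam
So 2 of 5 rows are dropped.

SQL:
SELECT a.title, b.name AS agent
FROM tickets a
INNER JOIN agents b ON a.agent_id = b.id

Result:
title          | agent
---------------+------
Null pointer   | Sam  
Bad redirect   | Sam  
Slow page load | Sam  


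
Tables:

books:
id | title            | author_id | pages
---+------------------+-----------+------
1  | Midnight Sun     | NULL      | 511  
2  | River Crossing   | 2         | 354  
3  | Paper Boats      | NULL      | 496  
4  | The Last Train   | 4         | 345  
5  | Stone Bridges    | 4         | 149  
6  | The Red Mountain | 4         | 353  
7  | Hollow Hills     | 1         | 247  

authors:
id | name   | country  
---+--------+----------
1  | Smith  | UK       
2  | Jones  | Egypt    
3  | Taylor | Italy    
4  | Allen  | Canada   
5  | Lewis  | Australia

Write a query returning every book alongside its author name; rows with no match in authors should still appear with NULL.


LEFT JOIN keeps every row from books (the left table); where author_id has no match in authors, the author columns become NULL. Walk through each book:
  - book 1 (Midnight Sun): author_id=NULL, no match -> kept with NULL
  - book 2 (River Crossing): author_id=2 -> matches Jones
  - book 3 (Paper Boats): author_id=NULL, no match -> kept with NULL
  - book 4 (The Last Train): author_id=4 -> matches Allen
  - book 5 (Stone Bridges): author_id=4 -> matches Allen
  - book 6 (The Red Mountain): author_id=4 -> matches Allen
  - book 7 (Hollow Hills): author_id=1 -> matches Smith
All 7 rows appear; 2 have NULL author.

SQL:
SELECT a.title, b.name AS author
FROM books a
LEFT JOIN authors b ON a.author_id = b.id

Result:
title            | author
-----------------+-------
Midnight Sun     | NULL  
River Crossing   | Jones 
Paper Boats      | NULL  
The Last Train   | Allen 
Stone Bridges    | Allen 
The Red Mountain | Allen 
Hollow Hills     | Smith 


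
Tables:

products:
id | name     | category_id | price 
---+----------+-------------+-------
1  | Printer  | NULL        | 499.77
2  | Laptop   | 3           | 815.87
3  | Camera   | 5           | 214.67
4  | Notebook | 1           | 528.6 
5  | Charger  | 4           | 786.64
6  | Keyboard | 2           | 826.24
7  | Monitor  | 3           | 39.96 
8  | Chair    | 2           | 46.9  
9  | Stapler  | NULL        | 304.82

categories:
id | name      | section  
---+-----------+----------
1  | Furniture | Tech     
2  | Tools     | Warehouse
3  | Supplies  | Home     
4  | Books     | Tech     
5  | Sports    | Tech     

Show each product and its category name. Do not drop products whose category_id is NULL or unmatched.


LEFT JOIN keeps every row from products (the left table); where category_id has no match in categories, the category columns become NULL. Walk through each product:
  - product 1 (Printer): category_id=NULL, no match -> kept with NULL
  - product 2 (Laptop): category_id=3 -> matches Supplies
  - product 3 (Camera): category_id=5 -> matches Sports
  - product 4 (Notebook): category_id=1 -> matches Furniture
  - product 5 (Charger): category_id=4 -> matches Books
  - product 6 (Keyboard): category_id=2 -> matches Tools
  - product 7 (Monitor): category_id=3 -> matches Supplies
  - product 8 (Chair): category_id=2 -> matches Tools
  - product 9 (Stapler): category_id=NULL, no match -> kept with NULL
All 9 rows appear; 2 have NULL category.

SQL:
SELECT a.name, b.name AS category
FROM products a
LEFT JOIN categories b ON a.category_id = b.id

Result:
name     | category 
---------+----------
Printer  | NULL     
Laptop   | Supplies 
Camera   | Sports   
Notebook | Furniture
Charger  | Books    
Keyboard | Tools    
Monitor  | Supplies 
Chair    | Tools    
Stapler  | NULL     


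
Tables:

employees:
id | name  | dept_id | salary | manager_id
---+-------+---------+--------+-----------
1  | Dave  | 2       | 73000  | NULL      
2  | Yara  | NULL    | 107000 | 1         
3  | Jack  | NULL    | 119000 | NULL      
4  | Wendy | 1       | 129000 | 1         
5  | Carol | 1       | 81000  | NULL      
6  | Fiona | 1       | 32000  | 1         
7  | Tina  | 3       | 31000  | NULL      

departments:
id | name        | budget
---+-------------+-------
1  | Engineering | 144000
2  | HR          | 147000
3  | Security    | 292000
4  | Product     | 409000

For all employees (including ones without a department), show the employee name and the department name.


LEFT JOIN keeps every row from employees (the left table); where dept_id has no match in departments, the department columns become NULL. Walk through each employee:
  - employee 1 (Dave): dept_id=2 -> matches HR
  - employee 2 (Yara): dept_id=NULL, no match -> kept with NULL
  - employee 3 (Jack): dept_id=NULL, no match -> kept with NULL
  - employee 4 (Wendy): dept_id=1 -> matches Engineering
  - employee 5 (Carol): dept_id=1 -> matches Engineering
  - employee 6 (Fiona): dept_id=1 -> matches Engineering
  - employee 7 (Tina): dept_id=3 -> matches Security
All 7 rows appear; 2 have NULL department.

SQL:
SELECT a.name, b.name AS department
FROM employees a
LEFT JOIN departments b ON a.dept_id = b.id

Result:
name  | department 
------+------------
Dave  | HR         
Yara  | NULL       
Jack  | NULL       
Wendy | Engineering
Carol | Engineering
Fiona | Engineering
Tina  | Security   


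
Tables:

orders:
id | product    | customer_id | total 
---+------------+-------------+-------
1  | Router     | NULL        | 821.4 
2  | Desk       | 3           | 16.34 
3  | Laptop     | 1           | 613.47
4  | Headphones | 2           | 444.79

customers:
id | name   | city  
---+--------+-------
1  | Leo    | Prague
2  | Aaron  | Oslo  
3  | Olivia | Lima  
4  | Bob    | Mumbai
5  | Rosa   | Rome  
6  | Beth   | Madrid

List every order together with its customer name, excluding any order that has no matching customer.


INNER JOIN keeps only orders rows whose customer_id matches an id in customers. Walk through each order:
  - order 1 (Router): customer_id=NULL, no match -> dropped
  - order 2 (Desk): customer_id=3 -> matches Olivia
  - order 3 (Laptop): customer_id=1 -> matches Leo
  - order 4 (Headphones): customer_id=2 -> matches Aaron
So 1 of 4 rows is dropped.

SQL:
SELECT a.product, b.name AS customer
FROM orders a
INNER JOIN customers b ON a.customer_id = b.id

Result:
product    | customer
-----------+---------
Desk       | Olivia  
Laptop     | Leo     
Headphones | Aaron   


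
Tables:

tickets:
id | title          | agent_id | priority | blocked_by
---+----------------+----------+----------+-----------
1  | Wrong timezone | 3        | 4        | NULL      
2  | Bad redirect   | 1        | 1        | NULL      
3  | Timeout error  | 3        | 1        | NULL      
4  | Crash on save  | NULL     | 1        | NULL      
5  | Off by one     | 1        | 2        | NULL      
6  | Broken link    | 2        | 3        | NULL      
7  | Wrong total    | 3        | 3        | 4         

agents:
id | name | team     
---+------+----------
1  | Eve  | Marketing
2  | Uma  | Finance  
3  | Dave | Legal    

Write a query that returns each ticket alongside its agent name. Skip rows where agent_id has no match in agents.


INNER JOIN keeps only tickets rows whose agent_id matches an id in agents. Walk through each ticket:
  - ticket 1 (Wrong timezone): agent_id=3 -> matches Dave
  - ticket 2 (Bad redirect): agent_id=1 -> matches Eve
  - ticket 3 (Timeout error): agent_id=3 -> matches Dave
  - ticket 4 (Crash on save): agent_id=NULL, no match -> dropped
  - ticket 5 (Off by one): agent_id=1 -> matches Eve
  - ticket 6 (Broken link): agent_id=2 -> matches Uma
  - ticket 7 (Wrong total): agent_id=3 -> matches Dave
So 1 of 7 rows is dropped.

SQL:
SELECT a.title, b.name AS agent
FROM tickets a
INNER JOIN agents b ON a.agent_id = b.id

Result:
title          | agent
---------------+------
Wrong timezone | Dave 
Bad redirect   | Eve  
Timeout error  | Dave 
Off by one     | Eve  
Broken link    | Uma  
Wrong total    | Dave 


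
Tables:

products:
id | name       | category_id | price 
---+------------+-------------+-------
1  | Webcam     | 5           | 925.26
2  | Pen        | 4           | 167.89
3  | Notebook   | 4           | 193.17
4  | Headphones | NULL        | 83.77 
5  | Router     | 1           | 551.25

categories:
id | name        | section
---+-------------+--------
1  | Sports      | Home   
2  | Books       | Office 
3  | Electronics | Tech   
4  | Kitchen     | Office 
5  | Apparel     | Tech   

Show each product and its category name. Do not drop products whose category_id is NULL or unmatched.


LEFT JOIN keeps every row from products (the left table); where category_id has no match in categories, the category columns become NULL. Walk through each product:
  - product 1 (Webcam): category_id=5 -> matches Apparel
  - product 2 (Pen): category_id=4 -> matches Kitchen
  - product 3 (Notebook): category_id=4 -> matches Kitchen
  - product 4 (Headphones): category_id=NULL, no match -> kept with NULL
  - product 5 (Router): category_id=1 -> matches Sports
All 5 rows appear; 1 has NULL category.

SQL:
SELECT a.name, b.name AS category
FROM products a
LEFT JOIN categories b ON a.category_id = b.id

Result:
name       | category
-----------+---------
Webcam     | Apparel 
Pen        | Kitchen 
Notebook   | Kitchen 
Headphones | NULL    
Router     | Sports  


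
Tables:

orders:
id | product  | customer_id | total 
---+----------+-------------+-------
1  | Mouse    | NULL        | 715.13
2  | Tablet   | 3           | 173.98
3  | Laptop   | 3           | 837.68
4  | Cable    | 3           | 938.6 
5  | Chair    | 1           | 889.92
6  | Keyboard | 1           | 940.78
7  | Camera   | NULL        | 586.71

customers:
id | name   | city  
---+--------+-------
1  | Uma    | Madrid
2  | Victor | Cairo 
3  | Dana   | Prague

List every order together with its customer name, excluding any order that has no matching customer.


INNER JOIN keeps only orders rows whose customer_id matches an id in customers. Walk through each order:
  - order 1 (Mouse): customer_id=NULL, no match -> dropped
  - order 2 (Tablet): customer_id=3 -> matches Dana
  - order 3 (Laptop): customer_id=3 -> matches Dana
  - order 4 (Cable): customer_id=3 -> matches Dana
  - order 5 (Chair): customer_id=1 -> matches Uma
  - order 6 (Keyboard): customer_id=1 -> matches Uma
  - order 7 (Camera): customer_id=NULL, no match -> dropped
So 2 of 7 rows are dropped.

SQL:
SELECT a.product, b.name AS customer
FROM orders a
INNER JOIN customers b ON a.customer_id = b.id

Result:
product  | customer
---------+---------
Tablet   | Dana    
Laptop   | Dana    
Cable    | Dana    
Chair    | Uma     
Keyboard | Uma     


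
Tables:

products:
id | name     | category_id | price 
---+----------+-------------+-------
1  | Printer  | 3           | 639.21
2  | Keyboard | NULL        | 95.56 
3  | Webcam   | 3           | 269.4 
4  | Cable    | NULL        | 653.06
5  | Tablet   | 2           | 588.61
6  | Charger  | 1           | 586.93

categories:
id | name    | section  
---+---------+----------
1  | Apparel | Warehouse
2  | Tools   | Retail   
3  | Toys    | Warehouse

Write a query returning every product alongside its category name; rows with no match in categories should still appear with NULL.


LEFT JOIN keeps every row from products (the left table); where category_id has no match in categories, the category columns become NULL. Walk through each product:
  - product 1 (Printer): category_id=3 -> matches Toys
  - product 2 (Keyboard): category_id=NULL, no match -> kept with NULL
  - product 3 (Webcam): category_id=3 -> matches Toys
  - product 4 (Cable): category_id=NULL, no match -> kept with NULL
  - product 5 (Tablet): category_id=2 -> matches Tools
  - product 6 (Charger): category_id=1 -> matches Apparel
All 6 rows appear; 2 have NULL category.

SQL:
SELECT a.name, b.name AS category
FROM products a
LEFT JOIN categories b ON a.category_id = b.id

Result:
name     | category
---------+---------
Printer  | Toys    
Keyboard | NULL    
Webcam   | Toys    
Cable    | NULL    
Tablet   | Tools   
Charger  | Apparel 


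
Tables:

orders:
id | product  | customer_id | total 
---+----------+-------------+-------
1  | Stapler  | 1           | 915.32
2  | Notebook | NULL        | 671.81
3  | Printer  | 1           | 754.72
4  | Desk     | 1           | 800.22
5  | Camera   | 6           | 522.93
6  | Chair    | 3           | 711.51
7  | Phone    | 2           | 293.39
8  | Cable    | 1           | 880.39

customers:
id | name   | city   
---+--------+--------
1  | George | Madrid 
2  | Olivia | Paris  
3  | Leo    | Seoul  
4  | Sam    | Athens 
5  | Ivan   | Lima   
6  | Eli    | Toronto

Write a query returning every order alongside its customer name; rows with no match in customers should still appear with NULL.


LEFT JOIN keeps every row from orders (the left table); where customer_id has no match in customers, the customer columns become NULL. Walk through each order:
  - order 1 (Stapler): customer_id=1 -> matches George
  - order 2 (Notebook): customer_id=NULL, no match -> kept with NULL
  - order 3 (Printer): customer_id=1 -> matches George
  - order 4 (Desk): customer_id=1 -> matches George
  - order 5 (Camera): customer_id=6 -> matches Eli
  - order 6 (Chair): customer_id=3 -> matches Leo
  - order 7 (Phone): customer_id=2 -> matches Olivia
  - order 8 (Cable): customer_id=1 -> matches George
All 8 rows appear; 1 has NULL customer.

SQL:
SELECT a.product, b.name AS customer
FROM orders a
LEFT JOIN customers b ON a.customer_id = b.id

Result:
product  | customer
---------+---------
Stapler  | George  
Notebook | NULL    
Printer  | George  
Desk     | George  
Camera   | Eli     
Chair    | Leo     
Phone    | Olivia  
Cable    | George  


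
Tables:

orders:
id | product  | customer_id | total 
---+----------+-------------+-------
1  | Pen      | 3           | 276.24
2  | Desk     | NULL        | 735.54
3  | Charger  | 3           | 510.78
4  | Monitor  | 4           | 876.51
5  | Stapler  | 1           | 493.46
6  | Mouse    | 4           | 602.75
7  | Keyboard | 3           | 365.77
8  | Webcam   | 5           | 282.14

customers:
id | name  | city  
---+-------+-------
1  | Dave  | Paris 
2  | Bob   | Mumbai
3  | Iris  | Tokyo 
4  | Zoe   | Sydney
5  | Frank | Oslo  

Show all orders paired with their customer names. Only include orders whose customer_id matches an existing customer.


INNER JOIN keeps only orders rows whose customer_id matches an id in customers. Walk through each order:
  - order 1 (Pen): customer_id=3 -> matches Iris
  - order 2 (Desk): customer_id=NULL, no match -> dropped
  - order 3 (Charger): customer_id=3 -> matches Iris
  - order 4 (Monitor): customer_id=4 -> matches Zoe
  - order 5 (Stapler): customer_id=1 -> matches Dave
  - order 6 (Mouse): customer_id=4 -> matches Zoe
  - order 7 (Keyboard): customer_id=3 -> matches Iris
  - order 8 (Webcam): customer_id=5 -> matches Frank
So 1 of 8 rows is dropped.

SQL:
SELECT a.product, b.name AS customer
FROM orders a
INNER JOIN customers b ON a.customer_id = b.id

Result:
product  | customer
---------+---------
Pen      | Iris    
Charger  | Iris    
Monitor  | Zoe     
Stapler  | Dave    
Mouse    | Zoe     
Keyboard | Iris    
Webcam   | Frank   


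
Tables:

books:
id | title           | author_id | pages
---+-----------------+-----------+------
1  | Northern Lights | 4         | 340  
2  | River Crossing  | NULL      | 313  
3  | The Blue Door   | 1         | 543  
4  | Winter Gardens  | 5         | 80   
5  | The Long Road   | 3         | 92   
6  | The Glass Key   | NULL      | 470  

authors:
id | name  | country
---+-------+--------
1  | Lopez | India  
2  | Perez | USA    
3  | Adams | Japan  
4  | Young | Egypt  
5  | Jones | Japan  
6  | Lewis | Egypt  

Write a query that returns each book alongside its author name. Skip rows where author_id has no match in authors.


INNER JOIN keeps only books rows whose author_id matches an id in authors. Walk through each book:
  - book 1 (Northern Lights): author_id=4 -> matches Young
  - book 2 (River Crossing): author_id=NULL, no match -> dropped
  - book 3 (The Blue Door): author_id=1 -> matches Lopez
  - book 4 (Winter Gardens): author_id=5 -> matches Jones
  - book 5 (The Long Road): author_id=3 -> matches Adams
  - book 6 (The Glass Key): author_id=NULL, no match -> dropped
So 2 of 6 rows are dropped.

SQL:
SELECT a.title, b.name AS author
FROM books a
INNER JOIN authors b ON a.author_id = b.id

Result:
title           | author
----------------+-------
Northern Lights | Young 
The Blue Door   | Lopez 
Winter Gardens  | Jones 
The Long Road   | Adams 


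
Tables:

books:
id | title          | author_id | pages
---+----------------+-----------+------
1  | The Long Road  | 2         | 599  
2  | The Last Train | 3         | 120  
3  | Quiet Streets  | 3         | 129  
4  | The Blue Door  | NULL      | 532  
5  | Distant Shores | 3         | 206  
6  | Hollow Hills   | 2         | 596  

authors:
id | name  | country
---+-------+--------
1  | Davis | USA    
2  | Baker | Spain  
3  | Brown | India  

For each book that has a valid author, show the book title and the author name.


INNER JOIN keeps only books rows whose author_id matches an id in authors. Walk through each book:
  - book 1 (The Long Road): author_id=2 -> matches Baker
  - book 2 (The Last Train): author_id=3 -> matches Brown
  - book 3 (Quiet Streets): author_id=3 -> matches Brown
  - book 4 (The Blue Door): author_id=NULL, no match -> dropped
  - book 5 (Distant Shores): author_id=3 -> matches Brown
  - book 6 (Hollow Hills): author_id=2 -> matches Baker
So 1 of 6 rows is dropped.

SQL:
SELECT a.title, b.name AS author
FROM books a
INNER JOIN authors b ON a.author_id = b.id

Result:
title          | author
---------------+-------
The Long Road  | Baker 
The Last Train | Brown 
Quiet Streets  | Brown 
Distant Shores | Brown 
Hollow Hills   | Baker 


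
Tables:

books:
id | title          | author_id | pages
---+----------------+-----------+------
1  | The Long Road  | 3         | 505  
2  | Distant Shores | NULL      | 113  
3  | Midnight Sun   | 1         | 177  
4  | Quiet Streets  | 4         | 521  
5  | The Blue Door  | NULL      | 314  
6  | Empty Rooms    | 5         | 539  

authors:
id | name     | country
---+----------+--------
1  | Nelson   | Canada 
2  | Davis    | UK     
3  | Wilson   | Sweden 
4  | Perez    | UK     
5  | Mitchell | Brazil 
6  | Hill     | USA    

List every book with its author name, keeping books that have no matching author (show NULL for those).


LEFT JOIN keeps every row from books (the left table); where author_id has no match in authors, the author columns become NULL. Walk through each book:
  - book 1 (The Long Road): author_id=3 -> matches Wilson
  - book 2 (Distant Shores): author_id=NULL, no match -> kept with NULL
  - book 3 (Midnight Sun): author_id=1 -> matches Nelson
  - book 4 (Quiet Streets): author_id=4 -> matches Perez
  - book 5 (The Blue Door): author_id=NULL, no match -> kept with NULL
  - book 6 (Empty Rooms): author_id=5 -> matches Mitchell
All 6 rows appear; 2 have NULL author.

SQL:
SELECT a.title, b.name AS author
FROM books a
LEFT JOIN authors b ON a.author_id = b.id

Result:
title          | author  
---------------+---------
The Long Road  | Wilson  
Distant Shores | NULL    
Midnight Sun   | Nelson  
Quiet Streets  | Perez   
The Blue Door  | NULL    
Empty Rooms    | Mitchell


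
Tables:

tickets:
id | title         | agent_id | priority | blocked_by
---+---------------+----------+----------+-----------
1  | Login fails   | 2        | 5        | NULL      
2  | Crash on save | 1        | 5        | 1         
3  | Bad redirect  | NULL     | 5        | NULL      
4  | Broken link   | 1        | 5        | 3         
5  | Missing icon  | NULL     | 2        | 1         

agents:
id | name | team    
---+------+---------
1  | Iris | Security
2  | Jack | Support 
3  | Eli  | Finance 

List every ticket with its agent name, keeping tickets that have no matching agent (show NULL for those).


LEFT JOIN keeps every row from tickets (the left table); where agent_id has no match in agents, the agent columns become NULL. Walk through each ticket:
  - ticket 1 (Login fails): agent_id=2 -> matches Jack
  - ticket 2 (Crash on save): agent_id=1 -> matches Iris
  - ticket 3 (Bad redirect): agent_id=NULL, no match -> kept with NULL
  - ticket 4 (Broken link): agent_id=1 -> matches Iris
  - ticket 5 (Missing icon): agent_id=NULL, no match -> kept with NULL
All 5 rows appear; 2 have NULL agent.

SQL:
SELECT a.title, b.name AS agent
FROM tickets a
LEFT JOIN agents b ON a.agent_id = b.id

Result:
title         | agent
--------------+------
Login fails   | Jack 
Crash on save | Iris 
Bad redirect  | NULL 
Broken link   | Iris 
Missing icon  | NULL 


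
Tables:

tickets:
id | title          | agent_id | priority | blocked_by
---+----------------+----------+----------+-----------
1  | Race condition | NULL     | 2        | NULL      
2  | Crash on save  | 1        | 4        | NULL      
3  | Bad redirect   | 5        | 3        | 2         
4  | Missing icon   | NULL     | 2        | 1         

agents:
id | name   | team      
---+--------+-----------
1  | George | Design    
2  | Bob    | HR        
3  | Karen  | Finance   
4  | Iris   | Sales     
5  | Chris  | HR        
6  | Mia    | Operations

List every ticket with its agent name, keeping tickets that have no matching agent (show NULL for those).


LEFT JOIN keeps every row from tickets (the left table); where agent_id has no match in agents, the agent columns become NULL. Walk through each ticket:
  - ticket 1 (Race condition): agent_id=NULL, no match -> kept with NULL
  - ticket 2 (Crash on save): agent_id=1 -> matches George
  - ticket 3 (Bad redirect): agent_id=5 -> matches Chris
  - ticket 4 (Missing icon): agent_id=NULL, no match -> kept with NULL
All 4 rows appear; 2 have NULL agent.

SQL:
SELECT a.title, b.name AS agent
FROM tickets a
LEFT JOIN agents b ON a.agent_id = b.id

Result:
title          | agent 
---------------+-------
Race condition | NULL  
Crash on save  | George
Bad redirect   | Chris 
Missing icon   | NULL  


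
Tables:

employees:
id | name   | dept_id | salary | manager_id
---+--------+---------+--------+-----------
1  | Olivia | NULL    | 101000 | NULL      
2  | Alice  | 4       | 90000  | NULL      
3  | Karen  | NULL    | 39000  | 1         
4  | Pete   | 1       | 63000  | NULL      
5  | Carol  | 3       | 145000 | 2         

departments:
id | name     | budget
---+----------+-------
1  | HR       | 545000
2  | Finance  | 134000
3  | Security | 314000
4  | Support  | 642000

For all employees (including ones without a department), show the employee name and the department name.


LEFT JOIN keeps every row from employees (the left table); where dept_id has no match in departments, the department columns become NULL. Walk through each employee:
  - employee 1 (Olivia): dept_id=NULL, no match -> kept with NULL
  - employee 2 (Alice): dept_id=4 -> matches Support
  - employee 3 (Karen): dept_id=NULL, no match -> kept with NULL
  - employee 4 (Pete): dept_id=1 -> matches HR
  - employee 5 (Carol): dept_id=3 -> matches Security
All 5 rows appear; 2 have NULL department.

SQL:
SELECT a.name, b.name AS department
FROM employees a
LEFT JOIN departments b ON a.dept_id = b.id

Result:
name   | department
-------+-----------
Olivia | NULL      
Alice  | Support   
Karen  | NULL      
Pete   | HR        
Carol  | Security  


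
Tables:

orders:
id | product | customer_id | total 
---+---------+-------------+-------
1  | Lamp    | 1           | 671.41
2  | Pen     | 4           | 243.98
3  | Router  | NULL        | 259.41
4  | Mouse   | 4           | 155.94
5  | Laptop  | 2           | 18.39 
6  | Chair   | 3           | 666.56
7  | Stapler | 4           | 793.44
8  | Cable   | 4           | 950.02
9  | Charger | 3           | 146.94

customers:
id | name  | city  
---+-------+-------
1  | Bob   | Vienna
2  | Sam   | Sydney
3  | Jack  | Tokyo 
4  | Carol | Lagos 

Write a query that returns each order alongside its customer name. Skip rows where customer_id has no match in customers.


INNER JOIN keeps only orders rows whose customer_id matches an id in customers. Walk through each order:
  - order 1 (Lamp): customer_id=1 -> matches Bob
  - order 2 (Pen): customer_id=4 -> matches Carol
  - order 3 (Router): customer_id=NULL, no match -> dropped
  - order 4 (Mouse): customer_id=4 -> matches Carol
  - order 5 (Laptop): customer_id=2 -> matches Sam
  - order 6 (Chair): customer_id=3 -> matches Jack
  - order 7 (Stapler): customer_id=4 -> matches Carol
  - order 8 (Cable): customer_id=4 -> matches Carol
  - order 9 (Charger): customer_id=3 -> matches Jack
So 1 of 9 rows is dropped.

SQL:
SELECT a.product, b.name AS customer
FROM orders a
INNER JOIN customers b ON a.customer_id = b.id

Result:
product | customer
--------+---------
Lamp    | Bob     
Pen     | Carol   
Mouse   | Carol   
Laptop  | Sam     
Chair   | Jack    
Stapler | Carol   
Cable   | Carol   
Charger | Jack    


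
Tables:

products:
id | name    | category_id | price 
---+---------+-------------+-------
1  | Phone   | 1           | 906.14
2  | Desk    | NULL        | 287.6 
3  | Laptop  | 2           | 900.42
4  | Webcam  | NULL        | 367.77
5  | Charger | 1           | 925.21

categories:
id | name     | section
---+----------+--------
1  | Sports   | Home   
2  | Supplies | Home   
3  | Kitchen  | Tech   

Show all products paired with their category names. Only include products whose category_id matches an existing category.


INNER JOIN keeps only products rows whose category_id matches an id in categories. Walk through each product:
  - product 1 (Phone): category_id=1 -> matches Sports
  - product 2 (Desk): category_id=NULL, no match -> dropped
  - product 3 (Laptop): category_id=2 -> matches Supplies
  - product 4 (Webcam): category_id=NULL, no match -> dropped
  - product 5 (Charger): category_id=1 -> matches Sports
So 2 of 5 rows are dropped.

SQL:
SELECT a.name, b.name AS category
FROM products a
INNER JOIN categories b ON a.category_id = b.id

Result:
name    | category
--------+---------
Phone   | Sports  
Laptop  | Supplies
Charger | Sports  


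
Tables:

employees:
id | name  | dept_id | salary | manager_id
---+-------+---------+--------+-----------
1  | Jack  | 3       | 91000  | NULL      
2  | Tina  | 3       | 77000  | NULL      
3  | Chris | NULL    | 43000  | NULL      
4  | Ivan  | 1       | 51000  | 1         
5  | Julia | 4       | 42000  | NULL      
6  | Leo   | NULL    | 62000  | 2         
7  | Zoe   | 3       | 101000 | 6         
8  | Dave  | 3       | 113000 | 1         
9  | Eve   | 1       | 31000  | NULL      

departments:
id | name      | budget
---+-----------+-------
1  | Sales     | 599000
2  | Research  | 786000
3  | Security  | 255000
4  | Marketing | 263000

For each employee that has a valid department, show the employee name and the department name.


INNER JOIN keeps only employees rows whose dept_id matches an id in departments. Walk through each employee:
  - employee 1 (Jack): dept_id=3 -> matches Security
  - employee 2 (Tina): dept_id=3 -> matches Security
  - employee 3 (Chris): dept_id=NULL, no match -> dropped
  - employee 4 (Ivan): dept_id=1 -> matches Sales
  - employee 5 (Julia): dept_id=4 -> matches Marketing
  - employee 6 (Leo): dept_id=NULL, no match -> dropped
  - employee 7 (Zoe): dept_id=3 -> matches Security
  - employee 8 (Dave): dept_id=3 -> matches Security
  - employee 9 (Eve): dept_id=1 -> matches Sales
So 2 of 9 rows are dropped.

SQL:
SELECT a.name, b.name AS department
FROM employees a
INNER JOIN departments b ON a.dept_id = b.id

Result:
name  | department
------+-----------
Jack  | Security  
Tina  | Security  
Ivan  | Sales     
Julia | Marketing 
Zoe   | Security  
Dave  | Security  
Eve   | Sales     


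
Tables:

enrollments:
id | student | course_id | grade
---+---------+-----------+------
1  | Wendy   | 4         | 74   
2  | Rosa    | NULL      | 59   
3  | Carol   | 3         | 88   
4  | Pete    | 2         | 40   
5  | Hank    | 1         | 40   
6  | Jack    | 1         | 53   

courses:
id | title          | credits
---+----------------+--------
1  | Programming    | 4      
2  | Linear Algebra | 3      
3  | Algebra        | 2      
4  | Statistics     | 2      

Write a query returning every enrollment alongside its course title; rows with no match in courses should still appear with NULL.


LEFT JOIN keeps every row from enrollments (the left table); where course_id has no match in courses, the course columns become NULL. Walk through each enrollment:
  - enrollment 1 (Wendy): course_id=4 -> matches Statistics
  - enrollment 2 (Rosa): course_id=NULL, no match -> kept with NULL
  - enrollment 3 (Carol): course_id=3 -> matches Algebra
  - enrollment 4 (Pete): course_id=2 -> matches Linear Algebra
  - enrollment 5 (Hank): course_id=1 -> matches Programming
  - enrollment 6 (Jack): course_id=1 -> matches Programming
All 6 rows appear; 1 has NULL course.

SQL:
SELECT a.student, b.title AS course
FROM enrollments a
LEFT JOIN courses b ON a.course_id = b.id

Result:
student | course        
--------+---------------
Wendy   | Statistics    
Rosa    | NULL          
Carol   | Algebra       
Pete    | Linear Algebra
Hank    | Programming   
Jack    | Programming   


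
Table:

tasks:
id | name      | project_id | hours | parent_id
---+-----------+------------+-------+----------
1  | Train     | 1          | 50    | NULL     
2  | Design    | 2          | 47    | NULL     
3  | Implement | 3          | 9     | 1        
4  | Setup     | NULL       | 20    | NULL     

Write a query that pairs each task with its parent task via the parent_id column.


This is a self-join: tasks is joined to a second copy of itself, matching each row's parent_id to another row's id. Use LEFT JOIN so rows with parent_id=NULL are kept.
  - task 1 (Train): parent_id=NULL -> NULL
  - task 2 (Design): parent_id=NULL -> NULL
  - task 3 (Implement): parent_id=1 -> Train
  - task 4 (Setup): parent_id=NULL -> NULL

SQL:
SELECT a.name AS item, b.name AS parent
FROM tasks a
LEFT JOIN tasks b ON a.parent_id = b.id

Result:
item      | parent
----------+-------
Train     | NULL  
Design    | NULL  
Implement | Train 
Setup     | NULL  


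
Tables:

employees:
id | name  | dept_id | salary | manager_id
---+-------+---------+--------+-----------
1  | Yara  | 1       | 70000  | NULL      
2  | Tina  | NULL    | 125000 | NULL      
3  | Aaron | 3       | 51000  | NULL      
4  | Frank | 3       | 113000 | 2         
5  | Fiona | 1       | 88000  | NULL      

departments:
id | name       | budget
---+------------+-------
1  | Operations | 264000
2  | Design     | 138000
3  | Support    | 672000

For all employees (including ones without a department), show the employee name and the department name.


LEFT JOIN keeps every row from employees (the left table); where dept_id has no match in departments, the department columns become NULL. Walk through each employee:
  - employee 1 (Yara): dept_id=1 -> matches Operations
  - employee 2 (Tina): dept_id=NULL, no match -> kept with NULL
  - employee 3 (Aaron): dept_id=3 -> matches Support
  - employee 4 (Frank): dept_id=3 -> matches Support
  - employee 5 (Fiona): dept_id=1 -> matches Operations
All 5 rows appear; 1 has NULL department.

SQL:
SELECT a.name, b.name AS department
FROM employees a
LEFT JOIN departments b ON a.dept_id = b.id

Result:
name  | department
------+-----------
Yara  | Operations
Tina  | NULL      
Aaron | Support   
Frank | Support   
Fiona | Operations


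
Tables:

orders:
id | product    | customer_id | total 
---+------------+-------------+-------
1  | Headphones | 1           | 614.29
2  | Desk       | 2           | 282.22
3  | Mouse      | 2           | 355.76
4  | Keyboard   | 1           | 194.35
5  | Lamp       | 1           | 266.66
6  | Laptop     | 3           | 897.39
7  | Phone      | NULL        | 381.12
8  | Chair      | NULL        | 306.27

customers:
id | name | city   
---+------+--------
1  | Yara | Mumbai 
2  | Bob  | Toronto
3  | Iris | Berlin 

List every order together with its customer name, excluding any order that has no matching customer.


INNER JOIN keeps only orders rows whose customer_id matches an id in customers. Walk through each order:
  - order 1 (Headphones): customer_id=1 -> matches Yara
  - order 2 (Desk): customer_id=2 -> matches Bob
  - order 3 (Mouse): customer_id=2 -> matches Bob
  - order 4 (Keyboard): customer_id=1 -> matches Yara
  - order 5 (Lamp): customer_id=1 -> matches Yara
  - order 6 (Laptop): customer_id=3 -> matches Iris
  - order 7 (Phone): customer_id=NULL, no match -> dropped
  - order 8 (Chair): customer_id=NULL, no match -> dropped
So 2 of 8 rows are dropped.

SQL:
SELECT a.product, b.name AS customer
FROM orders a
INNER JOIN customers b ON a.customer_id = b.id

Result:
product    | customer
-----------+---------
Headphones | Yara    
Desk       | Bob     
Mouse      | Bob     
Keyboard   | Yara    
Lamp       | Yara    
Laptop     | Iris    


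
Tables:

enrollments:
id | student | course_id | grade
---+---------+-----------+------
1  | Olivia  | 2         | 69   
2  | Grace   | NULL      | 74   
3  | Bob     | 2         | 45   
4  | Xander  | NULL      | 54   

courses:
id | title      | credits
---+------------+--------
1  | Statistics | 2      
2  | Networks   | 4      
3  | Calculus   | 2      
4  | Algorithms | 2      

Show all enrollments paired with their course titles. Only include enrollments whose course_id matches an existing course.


INNER JOIN keeps only enrollments rows whose course_id matches an id in courses. Walk through each enrollment:
  - enrollment 1 (Olivia): course_id=2 -> matches Networks
  - enrollment 2 (Grace): course_id=NULL, no match -> dropped
  - enrollment 3 (Bob): course_id=2 -> matches Networks
  - enrollment 4 (Xander): course_id=NULL, no match -> dropped
So 2 of 4 rows are dropped.

SQL:
SELECT a.student, b.title AS course
FROM enrollments a
INNER JOIN courses b ON a.course_id = b.id

Result:
student | course  
--------+---------
Olivia  | Networks
Bob     | Networks


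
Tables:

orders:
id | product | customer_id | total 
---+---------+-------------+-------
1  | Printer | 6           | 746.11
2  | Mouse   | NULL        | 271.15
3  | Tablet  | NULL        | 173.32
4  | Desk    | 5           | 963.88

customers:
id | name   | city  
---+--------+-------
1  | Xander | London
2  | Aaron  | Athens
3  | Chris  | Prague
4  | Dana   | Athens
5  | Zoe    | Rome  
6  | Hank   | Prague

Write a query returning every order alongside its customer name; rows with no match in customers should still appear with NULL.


LEFT JOIN keeps every row from orders (the left table); where customer_id has no match in customers, the customer columns become NULL. Walk through each order:
  - order 1 (Printer): customer_id=6 -> matches Hank
  - order 2 (Mouse): customer_id=NULL, no match -> kept with NULL
  - order 3 (Tablet): customer_id=NULL, no match -> kept with NULL
  - order 4 (Desk): customer_id=5 -> matches Zoe
All 4 rows appear; 2 have NULL customer.

SQL:
SELECT a.product, b.name AS customer
FROM orders a
LEFT JOIN customers b ON a.customer_id = b.id

Result:
product | customer
--------+---------
Printer | Hank    
Mouse   | NULL    
Tablet  | NULL    
Desk    | Zoe     


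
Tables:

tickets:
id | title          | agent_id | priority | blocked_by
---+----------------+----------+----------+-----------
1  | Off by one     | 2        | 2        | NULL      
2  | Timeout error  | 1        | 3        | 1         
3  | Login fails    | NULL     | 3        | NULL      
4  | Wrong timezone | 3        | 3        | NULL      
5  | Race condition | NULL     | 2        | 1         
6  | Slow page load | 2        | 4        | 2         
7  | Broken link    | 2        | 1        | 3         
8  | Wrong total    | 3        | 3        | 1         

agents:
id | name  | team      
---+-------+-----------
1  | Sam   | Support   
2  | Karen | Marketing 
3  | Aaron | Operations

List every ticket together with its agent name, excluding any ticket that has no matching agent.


INNER JOIN keeps only tickets rows whose agent_id matches an id in agents. Walk through each ticket:
  - ticket 1 (Off by one): agent_id=2 -> matches Karen
  - ticket 2 (Timeout error): agent_id=1 -> matches Sam
  - ticket 3 (Login fails): agent_id=NULL, no match -> dropped
  - ticket 4 (Wrong timezone): agent_id=3 -> matches Aaron
  - ticket 5 (Race condition): agent_id=NULL, no match -> dropped
  - ticket 6 (Slow page load): agent_id=2 -> matches Karen
  - ticket 7 (Broken link): agent_id=2 -> matches Karen
  - ticket 8 (Wrong total): agent_id=3 -> matches Aaron
So 2 of 8 rows are dropped.

SQL:
SELECT a.title, b.name AS agent
FROM tickets a
INNER JOIN agents b ON a.agent_id = b.id

Result:
title          | agent
---------------+------
Off by one     | Karen
Timeout error  | Sam  
Wrong timezone | Aaron
Slow page load | Karen
Broken link    | Karen
Wrong total    | Aaron
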